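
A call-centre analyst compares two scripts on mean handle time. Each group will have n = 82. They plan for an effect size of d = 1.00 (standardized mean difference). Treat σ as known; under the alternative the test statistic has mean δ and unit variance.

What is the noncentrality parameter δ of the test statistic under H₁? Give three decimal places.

δ ≈ 6.403

δ = d·√(n/2) = 1.00 × √(82/2) = 6.4031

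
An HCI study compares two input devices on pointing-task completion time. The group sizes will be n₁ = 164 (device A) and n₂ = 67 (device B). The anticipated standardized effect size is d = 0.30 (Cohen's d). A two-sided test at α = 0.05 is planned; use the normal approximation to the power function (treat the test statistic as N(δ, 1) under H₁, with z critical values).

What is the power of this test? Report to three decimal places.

Power ≈ 0.543

Noncentrality parameter: δ = d / √(1/n₁ + 1/n₂) = 0.30 / √(1/164 + 1/67) = 2.0691
Two-sided α = 0.05 → critical value z_{0.025} = 1.960.
Power = Φ(δ − 1.960) + Φ(−δ − 1.960) = Φ(0.109) + Φ(-4.029) = 0.5434 + 0.0000 = 0.5435.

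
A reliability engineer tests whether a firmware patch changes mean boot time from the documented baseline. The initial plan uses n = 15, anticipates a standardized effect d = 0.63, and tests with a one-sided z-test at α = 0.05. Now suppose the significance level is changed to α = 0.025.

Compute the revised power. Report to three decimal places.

δ = d·√n = 0.63 × √15 = 2.4400 (unchanged). New critical value: z_{0.025} = 1.960.
Revised power = P(Z > 1.960 − δ) = Φ(0.480) = 0.6844.

Power ≈ 0.684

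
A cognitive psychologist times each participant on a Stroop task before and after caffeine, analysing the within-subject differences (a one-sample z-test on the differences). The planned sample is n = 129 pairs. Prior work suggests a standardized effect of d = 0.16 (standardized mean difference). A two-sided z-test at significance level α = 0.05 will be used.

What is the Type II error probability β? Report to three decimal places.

β ≈ 0.557

Noncentrality parameter: δ = d·√n = 0.16 × √129 = 1.8173
Critical value for a two-sided test at α = 0.05: z_{α/2} = 1.960.
Power = Φ(δ − 1.960) + Φ(−δ − 1.960) = Φ(-0.143) + Φ(-3.777) = 0.4433 + 0.0001 = 0.4433.
Type II error: β = 1 − power = 1 − 0.4433 = 0.5567.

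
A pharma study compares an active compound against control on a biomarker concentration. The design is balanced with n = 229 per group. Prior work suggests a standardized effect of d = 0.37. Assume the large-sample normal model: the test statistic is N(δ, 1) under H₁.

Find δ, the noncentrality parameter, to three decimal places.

δ ≈ 3.959

The noncentrality parameter scales effect size by the design's sample-size factor: δ = d·√(n/2) = 0.37 × √(229/2) = 3.9592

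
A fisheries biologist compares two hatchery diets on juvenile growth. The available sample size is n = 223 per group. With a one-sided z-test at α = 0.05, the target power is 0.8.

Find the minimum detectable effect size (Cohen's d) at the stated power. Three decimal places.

Required noncentrality: δ = z_{0.05} + z_{0.20} = 1.645 + 0.842 = 2.486.
δ = d·√(n/2) ⇒ d = δ/√(n/2) = 2.486/√(223/2) = 0.2355.

d ≈ 0.235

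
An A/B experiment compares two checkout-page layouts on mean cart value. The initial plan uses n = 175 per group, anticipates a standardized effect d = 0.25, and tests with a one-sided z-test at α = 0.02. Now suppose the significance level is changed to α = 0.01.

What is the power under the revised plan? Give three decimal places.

Power ≈ 0.505

δ = d·√(n/2) = 0.25 × √(175/2) = 2.3385 (unchanged). New critical value: z_{0.01} = 2.326.
Revised power = P(Z > 2.326 − δ) = Φ(0.012) = 0.5049.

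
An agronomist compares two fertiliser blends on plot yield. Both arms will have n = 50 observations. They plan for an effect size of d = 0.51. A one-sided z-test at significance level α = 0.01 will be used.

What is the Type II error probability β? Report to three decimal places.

β ≈ 0.412

Noncentrality parameter: δ = d·√(n/2) = 0.51 × √(50/2) = 2.5500
Critical value for a one-sided test at α = 0.01: z_α = 2.326.
Power = P(Z > 2.326 − δ) = Φ(0.224) = 0.5885.
Type II error: β = 1 − power = 1 − 0.5885 = 0.4115.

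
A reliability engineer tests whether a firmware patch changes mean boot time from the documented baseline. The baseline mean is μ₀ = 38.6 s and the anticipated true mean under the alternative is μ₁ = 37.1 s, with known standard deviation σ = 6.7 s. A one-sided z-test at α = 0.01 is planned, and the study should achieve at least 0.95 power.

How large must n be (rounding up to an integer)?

n = 315

Standardized effect: d = |μ₁ − μ₀| / σ = |37.1 − 38.6| / 6.7 = 0.2239
Set Φ(δ − 2.326) = 0.95; then δ − 2.326 = Φ⁻¹(0.95) = 1.645, giving δ = 3.971.
δ = d·√n ⇒ n = (δ/d)² = (3.971 / 0.2239)² = 314.64.
Rounding up, n = 315.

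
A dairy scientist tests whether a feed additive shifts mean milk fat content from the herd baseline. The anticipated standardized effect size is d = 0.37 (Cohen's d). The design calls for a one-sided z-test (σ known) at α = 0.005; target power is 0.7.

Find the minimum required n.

n = 71

For power 0.7 need Φ(δ − z_{0.005}) = 0.7, so δ = z_{0.005} + z_{0.30} = 2.576 + 0.524 = 3.100.
δ = d·√n ⇒ n = (δ/d)² = (3.100 / 0.37)² = 70.21.
Round up to the next whole unit.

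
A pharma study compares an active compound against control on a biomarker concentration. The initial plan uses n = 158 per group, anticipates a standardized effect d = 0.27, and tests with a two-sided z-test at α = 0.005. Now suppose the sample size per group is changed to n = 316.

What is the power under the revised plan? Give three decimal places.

Power ≈ 0.721

With n = 316 per group: δ = d·√(n/2) = 0.27 × √(316/2) = 3.3938. Critical value z_{0.0025} = 2.807.
Revised power = Φ(δ − 2.807) + Φ(−δ − 2.807) = Φ(0.587) + Φ(-6.201) = 0.7213 + 0.0000 = 0.7213.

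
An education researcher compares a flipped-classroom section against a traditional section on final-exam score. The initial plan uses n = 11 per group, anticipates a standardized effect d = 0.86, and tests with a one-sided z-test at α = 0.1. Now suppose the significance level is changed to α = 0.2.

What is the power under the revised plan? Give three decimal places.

Power ≈ 0.880

δ = d·√(n/2) = 0.86 × √(11/2) = 2.0169 (unchanged). New critical value: z_{0.2} = 0.842.
Revised power = Φ(δ − 0.842) = Φ(1.175) = 0.8801.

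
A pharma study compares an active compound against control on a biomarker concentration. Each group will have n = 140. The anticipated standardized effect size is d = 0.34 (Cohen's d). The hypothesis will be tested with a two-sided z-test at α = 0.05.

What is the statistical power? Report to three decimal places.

Noncentrality parameter: λ = d·√(n/2) = 0.34 × √(140/2) = 2.8446
Two-sided α = 0.05 → critical value z_{0.025} = 1.960.
Power = Φ(λ − 1.960) + Φ(−λ − 1.960) = Φ(0.885) + Φ(-4.805) = 0.8118 + 0.0000 = 0.8118.

Power ≈ 0.812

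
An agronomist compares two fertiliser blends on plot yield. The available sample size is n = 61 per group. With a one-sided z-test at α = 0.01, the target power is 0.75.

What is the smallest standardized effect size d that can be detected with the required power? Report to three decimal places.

d ≈ 0.543

Required noncentrality: δ = z_{0.01} + z_{0.25} = 2.326 + 0.674 = 3.001.
δ = d·√(n/2) ⇒ d = δ/√(n/2) = 3.001/√(61/2) = 0.5434.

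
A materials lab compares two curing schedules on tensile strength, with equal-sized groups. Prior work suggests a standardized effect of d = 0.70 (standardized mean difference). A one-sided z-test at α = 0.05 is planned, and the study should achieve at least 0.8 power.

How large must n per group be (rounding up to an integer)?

n = 26 per group

For power 0.8 need Φ(δ − z_{0.05}) = 0.8, so δ = z_{0.05} + z_{0.20} = 1.645 + 0.842 = 2.486.
δ = d·√(n/2) ⇒ n = 2(δ/d)² = 2 × (2.486 / 0.70)² = 25.23.
Round up to the next whole unit.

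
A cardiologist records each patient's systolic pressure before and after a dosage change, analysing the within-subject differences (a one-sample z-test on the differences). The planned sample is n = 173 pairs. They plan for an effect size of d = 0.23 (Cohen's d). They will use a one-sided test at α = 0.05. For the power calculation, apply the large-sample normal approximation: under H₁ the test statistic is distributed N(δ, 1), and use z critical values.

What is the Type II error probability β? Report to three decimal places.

β ≈ 0.084

Noncentrality parameter: δ = d·√n = 0.23 × √173 = 3.0252
Critical value for a one-sided test at α = 0.05: z_α = 1.645.
Power = Φ(δ − 1.645) = Φ(1.380) = 0.9163.
Type II error: β = 1 − power = 1 − 0.9163 = 0.0837.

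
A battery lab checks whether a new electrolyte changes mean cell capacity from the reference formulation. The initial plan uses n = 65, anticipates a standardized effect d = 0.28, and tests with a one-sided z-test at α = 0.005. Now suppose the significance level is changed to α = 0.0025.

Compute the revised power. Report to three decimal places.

Power ≈ 0.291

δ = d·√n = 0.28 × √65 = 2.2574 (unchanged). New critical value: z_{0.0025} = 2.807.
Revised power = Φ(δ − 2.807) = Φ(-0.550) = 0.2913.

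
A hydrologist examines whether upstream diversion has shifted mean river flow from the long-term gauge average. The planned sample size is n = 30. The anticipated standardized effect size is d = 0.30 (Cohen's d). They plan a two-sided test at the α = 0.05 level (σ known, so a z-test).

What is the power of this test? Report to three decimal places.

Power ≈ 0.376

Noncentrality parameter: δ = d·√n = 0.30 × √30 = 1.6432
Critical value for a two-sided test at α = 0.05: z_{α/2} = 1.960.
Power = Φ(δ − 1.960) + Φ(−δ − 1.960) = Φ(-0.317) + Φ(-3.603) = 0.3757 + 0.0002 = 0.3759.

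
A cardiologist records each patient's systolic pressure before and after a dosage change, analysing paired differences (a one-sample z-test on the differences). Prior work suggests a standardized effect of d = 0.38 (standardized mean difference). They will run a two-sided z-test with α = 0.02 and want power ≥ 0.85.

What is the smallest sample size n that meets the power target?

Set Φ(δ − 2.326) = 0.85; then δ − 2.326 = Φ⁻¹(0.85) = 1.036, giving δ = 3.363.
(For δ > 0 the lower-tail rejection region contributes negligibly to power, so the one-term inversion is standard.)
δ = d·√n ⇒ n = (δ/d)² = (3.363 / 0.38)² = 78.31.
Rounding up, n = 79.

n = 79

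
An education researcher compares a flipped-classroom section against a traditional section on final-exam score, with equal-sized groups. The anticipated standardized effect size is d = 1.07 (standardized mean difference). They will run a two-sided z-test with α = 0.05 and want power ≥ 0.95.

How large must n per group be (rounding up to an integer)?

n = 23 per group

For power 0.95 need Φ(δ − z_{0.025}) = 0.95, so δ = z_{0.025} + z_{0.05} = 1.960 + 1.645 = 3.605.
(For δ > 0 the lower-tail rejection region contributes negligibly to power, so the one-term inversion is standard.)
δ = d·√(n/2) ⇒ n = 2(δ/d)² = 2 × (3.605 / 1.07)² = 22.70.
Rounding up, n = 23 per group.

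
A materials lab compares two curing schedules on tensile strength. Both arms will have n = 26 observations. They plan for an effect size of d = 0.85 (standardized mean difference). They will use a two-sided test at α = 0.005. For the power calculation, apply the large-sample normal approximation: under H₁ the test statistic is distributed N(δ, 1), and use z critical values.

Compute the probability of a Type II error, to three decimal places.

Noncentrality parameter: δ = d·√(n/2) = 0.85 × √(26/2) = 3.0647
Critical value for a two-sided test at α = 0.005: z_{α/2} = 2.807.
Power = Φ(δ − 2.807) + Φ(−δ − 2.807) = Φ(0.258) + Φ(-5.872) = 0.6017 + 0.0000 = 0.6017.
Type II error: β = 1 − power = 1 − 0.6017 = 0.3983.

β ≈ 0.398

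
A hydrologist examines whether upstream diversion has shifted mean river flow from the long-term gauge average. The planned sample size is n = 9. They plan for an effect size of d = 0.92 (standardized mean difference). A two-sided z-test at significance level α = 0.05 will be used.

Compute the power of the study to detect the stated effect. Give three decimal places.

Noncentrality parameter: δ = d·√n = 0.92 × √9 = 2.7600
Critical value for a two-sided test at α = 0.05: z_{α/2} = 1.960.
Power = Φ(δ − 1.960) + Φ(−δ − 1.960) = Φ(0.800) + Φ(-4.720) = 0.7882 + 0.0000 = 0.7882.

Power ≈ 0.788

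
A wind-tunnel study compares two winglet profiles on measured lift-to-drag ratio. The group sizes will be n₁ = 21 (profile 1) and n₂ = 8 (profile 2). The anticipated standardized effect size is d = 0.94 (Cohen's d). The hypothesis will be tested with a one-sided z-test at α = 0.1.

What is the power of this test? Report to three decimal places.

Power ≈ 0.837

Noncentrality parameter: δ = d / √(1/n₁ + 1/n₂) = 0.94 / √(1/21 + 1/8) = 2.2625
Critical value for a one-sided test at α = 0.1: z_α = 1.282.
Power = Φ(δ − 1.282) = Φ(0.981) = 0.8367.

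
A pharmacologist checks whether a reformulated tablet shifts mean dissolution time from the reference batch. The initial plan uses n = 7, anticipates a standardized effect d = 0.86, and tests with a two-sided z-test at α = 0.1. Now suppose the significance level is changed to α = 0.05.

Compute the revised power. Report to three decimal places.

Power ≈ 0.624

δ = d·√n = 0.86 × √7 = 2.2753 (unchanged). New critical value: z_{0.025} = 1.960.
Revised power = Φ(δ − 1.960) + Φ(−δ − 1.960) = Φ(0.315) + Φ(-4.235) = 0.6238 + 0.0000 = 0.6238.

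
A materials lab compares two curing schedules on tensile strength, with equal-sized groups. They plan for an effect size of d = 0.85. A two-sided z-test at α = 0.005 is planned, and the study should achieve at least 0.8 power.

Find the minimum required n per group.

For power 0.8 need Φ(δ − z_{0.0025}) = 0.8, so δ = z_{0.0025} + z_{0.20} = 2.807 + 0.842 = 3.649.
(Ignoring the negligible lower-tail rejection probability gives the usual closed-form inversion.)
δ = d·√(n/2) ⇒ n = 2(δ/d)² = 2 × (3.649 / 0.85)² = 36.85.
Round up to the next whole unit.

n = 37 per group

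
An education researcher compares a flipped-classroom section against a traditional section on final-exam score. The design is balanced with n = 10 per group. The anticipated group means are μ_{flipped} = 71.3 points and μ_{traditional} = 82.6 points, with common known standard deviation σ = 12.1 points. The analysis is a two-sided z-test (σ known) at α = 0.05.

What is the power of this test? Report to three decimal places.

Standardized effect: d = |μ_{flipped} − μ_{traditional}| / σ = |71.3 − 82.6| / 12.1 = 0.9339
Noncentrality parameter: δ = d·√(n/2) = 0.9339 × √(10/2) = 2.0882
Two-sided α = 0.05 → critical value z_{0.025} = 1.960.
Power = Φ(δ − 1.960) + Φ(−δ − 1.960) = Φ(0.128) + Φ(-4.048) = 0.5510 + 0.0000 = 0.5511.

Power ≈ 0.551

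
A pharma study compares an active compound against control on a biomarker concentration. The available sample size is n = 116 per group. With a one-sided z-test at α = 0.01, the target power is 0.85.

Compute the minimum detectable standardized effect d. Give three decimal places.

Required noncentrality: δ = z_{0.01} + z_{0.15} = 2.326 + 1.036 = 3.363.
δ = d·√(n/2) ⇒ d = δ/√(n/2) = 3.363/√(116/2) = 0.4416.

d ≈ 0.442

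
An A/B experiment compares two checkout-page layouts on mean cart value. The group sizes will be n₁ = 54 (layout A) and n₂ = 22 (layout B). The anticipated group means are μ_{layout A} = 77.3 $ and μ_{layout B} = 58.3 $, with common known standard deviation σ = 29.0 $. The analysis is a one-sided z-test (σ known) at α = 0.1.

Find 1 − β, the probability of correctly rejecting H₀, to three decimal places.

Standardized effect: d = |μ_{layout A} − μ_{layout B}| / σ = |77.3 − 58.3| / 29.0 = 0.6552
Noncentrality parameter: δ = d / √(1/n₁ + 1/n₂) = 0.6552 / √(1/54 + 1/22) = 2.5903
One-sided α = 0.1 → critical value z_{0.1} = 1.282.
Power = Φ(δ − 1.282) = Φ(1.309) = 0.9047.

Power ≈ 0.905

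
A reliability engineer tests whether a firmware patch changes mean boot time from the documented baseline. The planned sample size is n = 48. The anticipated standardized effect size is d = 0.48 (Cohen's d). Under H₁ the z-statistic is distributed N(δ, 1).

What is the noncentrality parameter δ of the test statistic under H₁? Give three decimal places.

δ ≈ 3.326

δ = d·√n = 0.48 × √48 = 3.3255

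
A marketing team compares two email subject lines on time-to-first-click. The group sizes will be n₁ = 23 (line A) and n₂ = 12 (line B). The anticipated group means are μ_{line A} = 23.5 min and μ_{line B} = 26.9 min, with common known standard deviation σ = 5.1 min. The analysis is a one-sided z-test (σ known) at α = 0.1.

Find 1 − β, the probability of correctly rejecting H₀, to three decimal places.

Power ≈ 0.723

Standardized effect: d = |μ_{line A} − μ_{line B}| / σ = |23.5 − 26.9| / 5.1 = 0.6667
Noncentrality parameter: δ = d / √(1/n₁ + 1/n₂) = 0.6667 / √(1/23 + 1/12) = 1.8721
Critical value for a one-sided test at α = 0.1: z_α = 1.282.
Power = P(Z > 1.282 − δ) = Φ(0.591) = 0.7226.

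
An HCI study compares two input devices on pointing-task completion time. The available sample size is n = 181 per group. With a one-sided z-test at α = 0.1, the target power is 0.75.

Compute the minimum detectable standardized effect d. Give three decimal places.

Need Φ(δ − 1.282) = 0.75, so δ = 1.282 + 0.674 = 1.956.
δ = d·√(n/2) ⇒ d = δ/√(n/2) = 1.956/√(181/2) = 0.2056.

d ≈ 0.206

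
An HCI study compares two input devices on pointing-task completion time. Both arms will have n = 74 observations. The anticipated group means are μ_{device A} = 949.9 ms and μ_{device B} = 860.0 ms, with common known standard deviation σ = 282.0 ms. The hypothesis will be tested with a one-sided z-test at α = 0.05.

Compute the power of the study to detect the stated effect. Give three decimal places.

Standardized effect: d = |μ_{device A} − μ_{device B}| / σ = |949.9 − 860.0| / 282.0 = 0.3188
Noncentrality parameter: δ = d·√(n/2) = 0.3188 × √(74/2) = 1.9392
Critical value for a one-sided test at α = 0.05: z_α = 1.645.
Power = Φ(δ − 1.645) = Φ(0.294) = 0.6157.

Power ≈ 0.616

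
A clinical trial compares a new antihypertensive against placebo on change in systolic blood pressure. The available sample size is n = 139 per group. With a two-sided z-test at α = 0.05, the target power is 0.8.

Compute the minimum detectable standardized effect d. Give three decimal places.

d ≈ 0.336

Need Φ(δ − 1.960) = 0.8, so δ = 1.960 + 0.842 = 2.802.
(Lower-tail contribution to power is negligible for δ > 0.)
δ = d·√(n/2) ⇒ d = δ/√(n/2) = 2.802/√(139/2) = 0.3361.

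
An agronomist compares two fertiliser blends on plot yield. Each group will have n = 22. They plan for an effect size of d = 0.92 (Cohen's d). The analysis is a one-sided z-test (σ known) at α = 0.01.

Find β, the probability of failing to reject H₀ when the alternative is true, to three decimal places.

β ≈ 0.234

Noncentrality parameter: δ = d·√(n/2) = 0.92 × √(22/2) = 3.0513
Critical value for a one-sided test at α = 0.01: z_α = 2.326.
Power = Φ(δ − 2.326) = Φ(0.725) = 0.7658.
Type II error: β = 1 − power = 1 − 0.7658 = 0.2342.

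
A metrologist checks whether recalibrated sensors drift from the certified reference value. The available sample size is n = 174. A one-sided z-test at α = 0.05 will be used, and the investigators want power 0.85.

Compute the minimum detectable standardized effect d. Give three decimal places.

Required noncentrality: δ = z_{0.05} + z_{0.15} = 1.645 + 1.036 = 2.681.
δ = d·√n ⇒ d = δ/√n = 2.681/√174 = 0.2033.

d ≈ 0.203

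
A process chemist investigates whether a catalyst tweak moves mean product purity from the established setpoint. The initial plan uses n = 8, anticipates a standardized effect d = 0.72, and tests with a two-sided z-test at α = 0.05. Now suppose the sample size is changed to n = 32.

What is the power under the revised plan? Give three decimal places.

Power ≈ 0.983

With n = 32: δ = d·√n = 0.72 × √32 = 4.0729. Critical value z_{0.025} = 1.960.
Revised power = Φ(δ − 1.960) + Φ(−δ − 1.960) = Φ(2.113) + Φ(-6.033) = 0.9827 + 0.0000 = 0.9827.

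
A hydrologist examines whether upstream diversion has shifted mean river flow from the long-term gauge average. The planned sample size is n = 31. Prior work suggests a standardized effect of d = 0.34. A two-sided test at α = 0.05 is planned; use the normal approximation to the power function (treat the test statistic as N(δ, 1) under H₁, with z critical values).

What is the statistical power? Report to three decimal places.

Power ≈ 0.473

Noncentrality parameter: δ = d·√n = 0.34 × √31 = 1.8930
Critical value for a two-sided test at α = 0.05: z_{α/2} = 1.960.
Power = Φ(δ − 1.960) + Φ(−δ − 1.960) = Φ(-0.067) + Φ(-3.853) = 0.4733 + 0.0001 = 0.4734.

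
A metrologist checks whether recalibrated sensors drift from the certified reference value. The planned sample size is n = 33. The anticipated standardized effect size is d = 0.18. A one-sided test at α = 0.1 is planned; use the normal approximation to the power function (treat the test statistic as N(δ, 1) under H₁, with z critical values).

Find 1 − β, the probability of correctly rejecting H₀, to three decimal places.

Noncentrality parameter: δ = d·√n = 0.18 × √33 = 1.0340
One-sided α = 0.1 → critical value z_{0.1} = 1.282.
Power = Φ(δ − 1.282) = Φ(-0.248) = 0.4022.

Power ≈ 0.402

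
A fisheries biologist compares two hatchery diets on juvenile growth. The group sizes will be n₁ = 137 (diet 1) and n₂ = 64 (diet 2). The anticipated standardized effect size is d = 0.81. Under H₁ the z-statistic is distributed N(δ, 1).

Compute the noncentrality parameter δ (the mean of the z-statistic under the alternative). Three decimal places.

δ = d / √(1/n₁ + 1/n₂) = 0.81 / √(1/137 + 1/64) = 5.3498

δ ≈ 5.350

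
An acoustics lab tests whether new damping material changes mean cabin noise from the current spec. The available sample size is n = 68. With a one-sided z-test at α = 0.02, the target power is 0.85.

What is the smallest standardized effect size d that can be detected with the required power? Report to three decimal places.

d ≈ 0.375

Required noncentrality: δ = z_{0.02} + z_{0.15} = 2.054 + 1.036 = 3.090.
δ = d·√n ⇒ d = δ/√n = 3.090/√68 = 0.3747.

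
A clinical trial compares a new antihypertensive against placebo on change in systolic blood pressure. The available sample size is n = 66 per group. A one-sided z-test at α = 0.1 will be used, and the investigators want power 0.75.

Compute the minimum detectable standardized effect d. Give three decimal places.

Required noncentrality: δ = z_{0.1} + z_{0.25} = 1.282 + 0.674 = 1.956.
δ = d·√(n/2) ⇒ d = δ/√(n/2) = 1.956/√(66/2) = 0.3405.

d ≈ 0.341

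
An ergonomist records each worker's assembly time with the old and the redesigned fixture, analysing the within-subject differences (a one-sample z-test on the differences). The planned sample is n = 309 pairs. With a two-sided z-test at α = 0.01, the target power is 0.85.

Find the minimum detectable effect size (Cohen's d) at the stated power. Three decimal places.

d ≈ 0.205

Need Φ(δ − 2.576) = 0.85, so δ = 2.576 + 1.036 = 3.612.
(The second rejection-region term Φ(−δ − z_{α/2}) is negligible and dropped.)
δ = d·√n ⇒ d = δ/√n = 3.612/√309 = 0.2055.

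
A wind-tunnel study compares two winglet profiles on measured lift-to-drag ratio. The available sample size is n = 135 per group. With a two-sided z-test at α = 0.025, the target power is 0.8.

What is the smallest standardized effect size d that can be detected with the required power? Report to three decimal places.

Need Φ(δ − 2.241) = 0.8, so δ = 2.241 + 0.842 = 3.083.
(Lower-tail contribution to power is negligible for δ > 0.)
δ = d·√(n/2) ⇒ d = δ/√(n/2) = 3.083/√(135/2) = 0.3753.

d ≈ 0.375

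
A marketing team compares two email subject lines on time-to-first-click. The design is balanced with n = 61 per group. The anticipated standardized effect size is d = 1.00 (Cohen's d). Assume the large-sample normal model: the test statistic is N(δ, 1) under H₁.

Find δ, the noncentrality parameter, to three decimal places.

The noncentrality parameter scales effect size by the design's sample-size factor: δ = d·√(n/2) = 1.00 × √(61/2) = 5.5227

δ ≈ 5.523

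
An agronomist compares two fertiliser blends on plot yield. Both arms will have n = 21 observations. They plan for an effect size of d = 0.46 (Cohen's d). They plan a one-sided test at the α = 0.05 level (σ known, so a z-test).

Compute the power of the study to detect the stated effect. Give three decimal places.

Noncentrality parameter: δ = d·√(n/2) = 0.46 × √(21/2) = 1.4906
Critical value for a one-sided test at α = 0.05: z_α = 1.645.
Power = P(Z > 1.645 − δ) = Φ(-0.154) = 0.4387.

Power ≈ 0.439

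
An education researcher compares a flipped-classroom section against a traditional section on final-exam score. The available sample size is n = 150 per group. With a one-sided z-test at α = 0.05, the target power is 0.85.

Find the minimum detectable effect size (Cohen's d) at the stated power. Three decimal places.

Required noncentrality: δ = z_{0.05} + z_{0.15} = 1.645 + 1.036 = 2.681.
δ = d·√(n/2) ⇒ d = δ/√(n/2) = 2.681/√(150/2) = 0.3096.

d ≈ 0.310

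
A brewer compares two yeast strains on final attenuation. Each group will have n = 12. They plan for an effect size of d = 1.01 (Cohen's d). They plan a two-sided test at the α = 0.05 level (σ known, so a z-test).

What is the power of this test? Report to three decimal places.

Power ≈ 0.696

Noncentrality parameter: δ = d·√(n/2) = 1.01 × √(12/2) = 2.4740
Critical value for a two-sided test at α = 0.05: z_{α/2} = 1.960.
Power = Φ(δ − 1.960) + Φ(−δ − 1.960) = Φ(0.514) + Φ(-4.434) = 0.6964 + 0.0000 = 0.6964.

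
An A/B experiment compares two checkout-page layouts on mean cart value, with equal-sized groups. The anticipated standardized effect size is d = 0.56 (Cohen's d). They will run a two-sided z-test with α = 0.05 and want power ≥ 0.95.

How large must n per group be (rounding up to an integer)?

n = 83 per group

For power 0.95 need Φ(δ − z_{0.025}) = 0.95, so δ = z_{0.025} + z_{0.05} = 1.960 + 1.645 = 3.605.
(The Φ(−δ − z_{α/2}) term is vanishingly small for δ > 0 and is dropped in the standard sample-size formula.)
δ = d·√(n/2) ⇒ n = 2(δ/d)² = 2 × (3.605 / 0.56)² = 82.87.
Round up to the next whole unit.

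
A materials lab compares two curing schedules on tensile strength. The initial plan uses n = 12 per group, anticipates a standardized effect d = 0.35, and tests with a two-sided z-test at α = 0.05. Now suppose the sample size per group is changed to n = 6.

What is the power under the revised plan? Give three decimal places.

Power ≈ 0.093

With n = 6 per group: δ = d·√(n/2) = 0.35 × √(6/2) = 0.6062. Critical value z_{0.025} = 1.960.
Revised power = Φ(δ − 1.960) + Φ(−δ − 1.960) = Φ(-1.354) + Φ(-2.566) = 0.0879 + 0.0051 = 0.0930.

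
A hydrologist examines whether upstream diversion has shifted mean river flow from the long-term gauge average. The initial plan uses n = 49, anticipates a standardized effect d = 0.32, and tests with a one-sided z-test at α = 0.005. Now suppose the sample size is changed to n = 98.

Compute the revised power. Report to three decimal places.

Power ≈ 0.723

With n = 98: δ = d·√n = 0.32 × √98 = 3.1678. Critical value z_{0.005} = 2.576.
Revised power = P(Z > 2.576 − δ) = Φ(0.592) = 0.7231.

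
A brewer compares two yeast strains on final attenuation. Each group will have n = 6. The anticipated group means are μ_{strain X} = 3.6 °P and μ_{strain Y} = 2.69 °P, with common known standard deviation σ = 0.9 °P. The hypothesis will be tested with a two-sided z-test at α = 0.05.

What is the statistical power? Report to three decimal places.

Power ≈ 0.417

Standardized effect: d = |μ_{strain X} − μ_{strain Y}| / σ = |3.6 − 2.69| / 0.9 = 1.0111
Noncentrality parameter: δ = d·√(n/2) = 1.0111 × √(6/2) = 1.7513
Critical value for a two-sided test at α = 0.05: z_{α/2} = 1.960.
Power = Φ(δ − 1.960) + Φ(−δ − 1.960) = Φ(-0.209) + Φ(-3.711) = 0.4174 + 0.0001 = 0.4175.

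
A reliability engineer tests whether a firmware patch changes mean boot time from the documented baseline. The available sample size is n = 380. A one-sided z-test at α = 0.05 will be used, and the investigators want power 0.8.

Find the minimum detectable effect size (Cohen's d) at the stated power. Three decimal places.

Need Φ(δ − 1.645) = 0.8, so δ = 1.645 + 0.842 = 2.486.
δ = d·√n ⇒ d = δ/√n = 2.486/√380 = 0.1276.

d ≈ 0.128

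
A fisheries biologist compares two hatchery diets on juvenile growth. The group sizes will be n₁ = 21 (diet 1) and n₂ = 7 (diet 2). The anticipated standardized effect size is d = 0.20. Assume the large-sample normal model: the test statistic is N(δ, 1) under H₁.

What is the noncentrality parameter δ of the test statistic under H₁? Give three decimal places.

δ ≈ 0.458

δ = d / √(1/n₁ + 1/n₂) = 0.20 / √(1/21 + 1/7) = 0.4583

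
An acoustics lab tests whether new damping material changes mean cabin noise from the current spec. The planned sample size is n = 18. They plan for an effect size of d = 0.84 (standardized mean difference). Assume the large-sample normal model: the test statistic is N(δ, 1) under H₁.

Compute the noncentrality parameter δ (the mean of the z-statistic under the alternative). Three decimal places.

The noncentrality parameter scales effect size by the design's sample-size factor: δ = d·√n = 0.84 × √18 = 3.5638

δ ≈ 3.564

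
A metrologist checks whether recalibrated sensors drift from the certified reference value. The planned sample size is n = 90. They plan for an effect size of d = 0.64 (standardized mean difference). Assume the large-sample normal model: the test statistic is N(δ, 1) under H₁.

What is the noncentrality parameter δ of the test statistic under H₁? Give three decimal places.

The noncentrality parameter scales effect size by the design's sample-size factor: δ = d·√n = 0.64 × √90 = 6.0716

δ ≈ 6.072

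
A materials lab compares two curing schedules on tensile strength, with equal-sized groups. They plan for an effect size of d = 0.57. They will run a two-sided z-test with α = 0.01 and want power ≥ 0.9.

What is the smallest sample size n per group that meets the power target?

n = 92 per group

Set Φ(δ − 2.576) = 0.9; then δ − 2.576 = Φ⁻¹(0.9) = 1.282, giving δ = 3.857.
(For δ > 0 the lower-tail rejection region contributes negligibly to power, so the one-term inversion is standard.)
δ = d·√(n/2) ⇒ n = 2(δ/d)² = 2 × (3.857 / 0.57)² = 91.59.
Round up to the next whole unit.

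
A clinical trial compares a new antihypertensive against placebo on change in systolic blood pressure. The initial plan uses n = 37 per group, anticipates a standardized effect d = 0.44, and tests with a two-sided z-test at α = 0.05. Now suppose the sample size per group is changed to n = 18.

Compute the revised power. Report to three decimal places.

Power ≈ 0.262

With n = 18 per group: δ = d·√(n/2) = 0.44 × √(18/2) = 1.3200. Critical value z_{0.025} = 1.960.
Revised power = Φ(δ − 1.960) + Φ(−δ − 1.960) = Φ(-0.640) + Φ(-3.280) = 0.2611 + 0.0005 = 0.2616.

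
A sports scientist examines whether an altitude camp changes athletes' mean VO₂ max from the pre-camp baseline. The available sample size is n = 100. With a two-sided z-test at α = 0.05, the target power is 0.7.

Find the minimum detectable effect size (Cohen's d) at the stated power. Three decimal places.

d ≈ 0.248

Need Φ(δ − 1.960) = 0.7, so δ = 1.960 + 0.524 = 2.484.
(The second rejection-region term Φ(−δ − z_{α/2}) is negligible and dropped.)
δ = d·√n ⇒ d = δ/√n = 2.484/√100 = 0.2484.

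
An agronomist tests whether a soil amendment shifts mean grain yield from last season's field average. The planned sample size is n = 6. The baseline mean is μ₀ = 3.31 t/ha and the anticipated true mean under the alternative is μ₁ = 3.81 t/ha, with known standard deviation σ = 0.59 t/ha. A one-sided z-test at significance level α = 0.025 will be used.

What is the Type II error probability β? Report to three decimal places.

β ≈ 0.454

Standardized effect: d = |μ₁ − μ₀| / σ = |3.81 − 3.31| / 0.59 = 0.8475
Noncentrality parameter: δ = d·√n = 0.8475 × √6 = 2.0758
One-sided α = 0.025 → critical value z_{0.025} = 1.960.
Power = P(Z > 1.960 − δ) = Φ(0.116) = 0.5461.
Type II error: β = 1 − power = 1 − 0.5461 = 0.4539.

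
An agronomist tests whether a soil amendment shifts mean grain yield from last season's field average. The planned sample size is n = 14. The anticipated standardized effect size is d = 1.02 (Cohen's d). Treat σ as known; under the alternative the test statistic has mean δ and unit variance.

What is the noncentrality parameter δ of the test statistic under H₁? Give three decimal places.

δ = d·√n = 1.02 × √14 = 3.8165

δ ≈ 3.816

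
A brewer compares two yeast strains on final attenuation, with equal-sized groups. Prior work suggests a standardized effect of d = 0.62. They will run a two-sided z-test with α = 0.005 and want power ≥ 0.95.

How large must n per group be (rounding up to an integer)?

n = 104 per group

For power 0.95 need Φ(δ − z_{0.0025}) = 0.95, so δ = z_{0.0025} + z_{0.05} = 2.807 + 1.645 = 4.452.
(Ignoring the negligible lower-tail rejection probability gives the usual closed-form inversion.)
δ = d·√(n/2) ⇒ n = 2(δ/d)² = 2 × (4.452 / 0.62)² = 103.12.
Rounding up, n = 104 per group.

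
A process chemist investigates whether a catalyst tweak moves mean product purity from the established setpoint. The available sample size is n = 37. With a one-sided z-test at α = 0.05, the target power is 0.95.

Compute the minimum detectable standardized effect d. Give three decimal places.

d ≈ 0.541

Need Φ(δ − 1.645) = 0.95, so δ = 1.645 + 1.645 = 3.290.
δ = d·√n ⇒ d = δ/√n = 3.290/√37 = 0.5408.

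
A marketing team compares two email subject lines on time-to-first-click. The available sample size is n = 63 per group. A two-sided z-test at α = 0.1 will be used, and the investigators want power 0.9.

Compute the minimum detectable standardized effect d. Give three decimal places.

d ≈ 0.521

Required noncentrality: δ = z_{0.05} + z_{0.10} = 1.645 + 1.282 = 2.926.
(Lower-tail contribution to power is negligible for δ > 0.)
δ = d·√(n/2) ⇒ d = δ/√(n/2) = 2.926/√(63/2) = 0.5214.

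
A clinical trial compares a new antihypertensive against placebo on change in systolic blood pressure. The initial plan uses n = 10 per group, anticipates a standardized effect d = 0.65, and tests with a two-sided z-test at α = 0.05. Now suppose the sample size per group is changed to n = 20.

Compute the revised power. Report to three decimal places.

With n = 20 per group: δ = d·√(n/2) = 0.65 × √(20/2) = 2.0555. Critical value z_{0.025} = 1.960.
Revised power = Φ(δ − 1.960) + Φ(−δ − 1.960) = Φ(0.096) + Φ(-4.015) = 0.5380 + 0.0000 = 0.5381.

Power ≈ 0.538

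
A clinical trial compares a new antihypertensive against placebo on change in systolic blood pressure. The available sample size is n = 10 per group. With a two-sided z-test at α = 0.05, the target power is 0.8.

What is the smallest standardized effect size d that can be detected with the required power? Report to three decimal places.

Required noncentrality: δ = z_{0.025} + z_{0.20} = 1.960 + 0.842 = 2.802.
(Lower-tail contribution to power is negligible for δ > 0.)
δ = d·√(n/2) ⇒ d = δ/√(n/2) = 2.802/√(10/2) = 1.2529.

d ≈ 1.253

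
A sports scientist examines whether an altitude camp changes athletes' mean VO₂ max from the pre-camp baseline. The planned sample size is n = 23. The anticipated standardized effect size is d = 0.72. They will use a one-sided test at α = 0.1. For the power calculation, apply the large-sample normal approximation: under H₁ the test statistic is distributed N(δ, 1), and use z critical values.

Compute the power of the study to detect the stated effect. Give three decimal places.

Power ≈ 0.985

Noncentrality parameter: δ = d·√n = 0.72 × √23 = 3.4530
Critical value for a one-sided test at α = 0.1: z_α = 1.282.
Power = Φ(δ − 1.282) = Φ(2.171) = 0.9851.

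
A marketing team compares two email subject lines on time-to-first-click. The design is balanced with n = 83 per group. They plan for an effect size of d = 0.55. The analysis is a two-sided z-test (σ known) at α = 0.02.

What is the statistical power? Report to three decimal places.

Power ≈ 0.888

Noncentrality parameter: λ = d·√(n/2) = 0.55 × √(83/2) = 3.5431
Critical value for a two-sided test at α = 0.02: z_{α/2} = 2.326.
Power = Φ(λ − 2.326) + Φ(−λ − 2.326) = Φ(1.217) + Φ(-5.869) = 0.8882 + 0.0000 = 0.8882.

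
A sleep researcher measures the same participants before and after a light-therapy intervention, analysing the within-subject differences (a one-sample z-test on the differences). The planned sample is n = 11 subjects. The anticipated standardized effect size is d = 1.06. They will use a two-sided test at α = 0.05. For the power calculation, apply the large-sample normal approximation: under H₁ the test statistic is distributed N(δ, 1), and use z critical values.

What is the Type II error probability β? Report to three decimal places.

β ≈ 0.060

Noncentrality parameter: δ = d·√n = 1.06 × √11 = 3.5156
Two-sided α = 0.05 → critical value z_{0.025} = 1.960.
Power = Φ(δ − 1.960) + Φ(−δ − 1.960) = Φ(1.556) + Φ(-5.476) = 0.9401 + 0.0000 = 0.9401.
Type II error: β = 1 − power = 1 − 0.9401 = 0.0599.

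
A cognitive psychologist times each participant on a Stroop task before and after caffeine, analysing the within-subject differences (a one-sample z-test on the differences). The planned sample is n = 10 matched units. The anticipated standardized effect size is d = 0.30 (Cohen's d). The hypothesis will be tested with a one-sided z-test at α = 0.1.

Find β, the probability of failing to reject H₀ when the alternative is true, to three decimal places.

β ≈ 0.630

Noncentrality parameter: δ = d·√n = 0.30 × √10 = 0.9487
Critical value for a one-sided test at α = 0.1: z_α = 1.282.
Power = Φ(δ − 1.282) = Φ(-0.333) = 0.3696.
Type II error: β = 1 − power = 1 − 0.3696 = 0.6304.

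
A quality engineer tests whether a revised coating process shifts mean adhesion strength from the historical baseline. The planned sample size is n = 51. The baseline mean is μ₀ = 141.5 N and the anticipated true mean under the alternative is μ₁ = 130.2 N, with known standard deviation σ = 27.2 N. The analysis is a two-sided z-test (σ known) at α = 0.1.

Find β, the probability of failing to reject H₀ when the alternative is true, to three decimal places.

β ≈ 0.093

Standardized effect: d = |μ₁ − μ₀| / σ = |130.2 − 141.5| / 27.2 = 0.4154
Noncentrality parameter: δ = d·√n = 0.4154 × √51 = 2.9668
Critical value for a two-sided test at α = 0.1: z_{α/2} = 1.645.
Power = Φ(δ − 1.645) + Φ(−δ − 1.645) = Φ(1.322) + Φ(-4.612) = 0.9069 + 0.0000 = 0.9069.
Type II error: β = 1 − power = 1 − 0.9069 = 0.0931.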